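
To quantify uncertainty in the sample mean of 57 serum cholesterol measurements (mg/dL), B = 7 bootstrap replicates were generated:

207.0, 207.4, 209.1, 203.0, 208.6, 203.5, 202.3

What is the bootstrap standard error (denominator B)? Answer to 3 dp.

Bootstrap SE is the standard deviation of the 7 replicate means.
Mean of replicates: (207.0 + 207.4 + 209.1 + 203.0 + 208.6 + 203.5 + 202.3) / 7 = 1440.9000 / 7 = 205.8429
Sum of squared deviations: (+1.1571)² + (+1.5571)² + (+3.2571)² + (−2.8429)² + (+2.7571)² + (−2.3429)² + (−3.5429)² = 48.0971
Variance = 48.0971 / 7 = 6.8710
SE* = √6.8710

SE* = 2.621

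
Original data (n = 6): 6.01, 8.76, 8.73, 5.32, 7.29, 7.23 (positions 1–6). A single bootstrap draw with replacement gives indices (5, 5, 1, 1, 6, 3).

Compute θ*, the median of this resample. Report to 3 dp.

Resample values: 7.29, 7.29, 6.01, 6.01, 7.23, 8.73.
Sorted: 6.01, 6.01, 7.23, 7.29, 7.29, 8.73
Median = average of the two middle values = 7.260

θ* = 7.260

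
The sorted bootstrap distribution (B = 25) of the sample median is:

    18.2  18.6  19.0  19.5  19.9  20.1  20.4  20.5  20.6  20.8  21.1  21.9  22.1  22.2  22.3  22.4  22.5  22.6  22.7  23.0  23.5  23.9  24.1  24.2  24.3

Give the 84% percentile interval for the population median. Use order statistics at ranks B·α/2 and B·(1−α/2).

(18.6, 24.1)

α = 0.16; lower rank = 25 × 0.080 = 2; upper rank = 25 × 0.920 = 23.
The 2nd smallest replicate is 18.6; the 23rd is 24.1.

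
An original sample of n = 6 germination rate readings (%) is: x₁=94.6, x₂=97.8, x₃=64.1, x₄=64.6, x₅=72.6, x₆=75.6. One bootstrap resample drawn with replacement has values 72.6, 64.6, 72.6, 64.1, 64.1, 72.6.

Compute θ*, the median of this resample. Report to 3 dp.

θ* = 68.600

Sorted: 64.1, 64.1, 64.6, 72.6, 72.6, 72.6
Median = average of the two middle values = 68.600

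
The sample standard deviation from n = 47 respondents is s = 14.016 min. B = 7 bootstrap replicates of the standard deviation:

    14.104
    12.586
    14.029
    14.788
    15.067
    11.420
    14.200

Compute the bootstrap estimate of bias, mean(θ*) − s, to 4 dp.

bias = −0.2740

mean(θ*) = (14.104 + 12.586 + 14.029 + 14.788 + 15.067 + 11.420 + 14.200) / 7 = 13.74200
bias = 13.74200 − 14.016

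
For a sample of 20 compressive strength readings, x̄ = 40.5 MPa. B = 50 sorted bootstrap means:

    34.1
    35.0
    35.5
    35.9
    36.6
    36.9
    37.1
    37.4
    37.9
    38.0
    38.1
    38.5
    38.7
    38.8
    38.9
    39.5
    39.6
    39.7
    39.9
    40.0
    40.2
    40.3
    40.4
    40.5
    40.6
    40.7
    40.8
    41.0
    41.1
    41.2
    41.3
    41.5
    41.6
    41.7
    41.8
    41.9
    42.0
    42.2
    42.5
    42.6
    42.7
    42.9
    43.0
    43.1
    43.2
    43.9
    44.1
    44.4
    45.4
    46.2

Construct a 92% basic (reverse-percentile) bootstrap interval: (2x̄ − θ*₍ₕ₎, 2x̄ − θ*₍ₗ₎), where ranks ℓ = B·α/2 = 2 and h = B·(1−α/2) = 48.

Percentile endpoints at ranks 2 and 48: θ*₍2₎ = 35.0, θ*₍48₎ = 44.4.
Basic interval reflects these around x̄:
  lower = 2 × 40.5 − 44.4 = 36.6
  upper = 2 × 40.5 − 35.0 = 46.0

(36.6, 46.0)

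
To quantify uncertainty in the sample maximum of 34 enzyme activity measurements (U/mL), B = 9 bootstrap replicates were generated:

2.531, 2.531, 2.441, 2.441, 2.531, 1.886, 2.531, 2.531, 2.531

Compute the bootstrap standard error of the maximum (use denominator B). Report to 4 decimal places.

Bootstrap SE is the standard deviation of the 9 replicate maximums.
Mean of replicates: (2.531 + 2.531 + 2.441 + 2.441 + 2.531 + 1.886 + 2.531 + 2.531 + 2.531) / 9 = 21.954000 / 9 = 2.439333
Sum of squared deviations: (+0.091667)² + (+0.091667)² + (+0.001667)² + (+0.001667)² + (+0.091667)² + (−0.553333)² + (+0.091667)² + (+0.091667)² + (+0.091667)² = 0.356600
Variance = 0.356600 / 9 = 0.039622
SE* = √0.039622

SE* = 0.1991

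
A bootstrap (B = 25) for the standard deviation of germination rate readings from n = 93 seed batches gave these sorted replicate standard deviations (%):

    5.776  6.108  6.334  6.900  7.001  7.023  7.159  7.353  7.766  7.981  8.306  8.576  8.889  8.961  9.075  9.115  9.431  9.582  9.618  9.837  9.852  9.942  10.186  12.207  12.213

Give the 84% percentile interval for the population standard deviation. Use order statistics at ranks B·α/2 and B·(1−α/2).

α = 0.16; lower rank = 25 × 0.080 = 2; upper rank = 25 × 0.920 = 23.
The 2nd smallest replicate is 6.108; the 23rd is 10.186.

(6.108, 10.186)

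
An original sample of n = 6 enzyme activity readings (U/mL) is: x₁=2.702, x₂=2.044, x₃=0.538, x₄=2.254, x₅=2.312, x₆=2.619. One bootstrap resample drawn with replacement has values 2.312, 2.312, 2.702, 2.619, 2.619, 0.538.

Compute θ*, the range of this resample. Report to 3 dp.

Range = 2.702 − 0.538 = 2.164

θ* = 2.164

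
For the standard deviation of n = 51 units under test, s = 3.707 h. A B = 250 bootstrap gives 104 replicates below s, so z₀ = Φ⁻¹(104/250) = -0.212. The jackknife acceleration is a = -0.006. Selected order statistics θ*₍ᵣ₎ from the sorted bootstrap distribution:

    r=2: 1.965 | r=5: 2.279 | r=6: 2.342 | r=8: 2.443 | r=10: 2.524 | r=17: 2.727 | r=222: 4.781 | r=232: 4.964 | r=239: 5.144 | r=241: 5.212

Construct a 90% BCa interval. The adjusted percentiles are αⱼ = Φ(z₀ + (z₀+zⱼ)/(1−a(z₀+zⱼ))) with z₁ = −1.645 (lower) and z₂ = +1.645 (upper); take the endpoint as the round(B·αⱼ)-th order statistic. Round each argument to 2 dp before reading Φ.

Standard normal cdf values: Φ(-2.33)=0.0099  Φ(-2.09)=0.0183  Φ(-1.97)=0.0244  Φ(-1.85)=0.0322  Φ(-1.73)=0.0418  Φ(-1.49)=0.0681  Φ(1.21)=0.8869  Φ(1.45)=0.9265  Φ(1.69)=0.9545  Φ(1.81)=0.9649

Lower: z₀ + z₁ = -0.212 + (-1.645) = -1.857; 1 − a(z₀+z₁) = 1 − (-0.006)(-1.857) = 0.9889; argument = -0.212 + (-1.857)/0.9889 = -2.0899 → -2.09.
α₁ = Φ(-2.09) = 0.0183; rank = round(250 × 0.0183) = 5; θ*₍5₎ = 2.279.
Upper: z₀ + z₂ = 1.433; 1 − a(z₀+z₂) = 1.0086; argument = 1.2088 → 1.21; α₂ = 0.8869; rank = 222; θ*₍222₎ = 4.781.

(2.279, 4.781)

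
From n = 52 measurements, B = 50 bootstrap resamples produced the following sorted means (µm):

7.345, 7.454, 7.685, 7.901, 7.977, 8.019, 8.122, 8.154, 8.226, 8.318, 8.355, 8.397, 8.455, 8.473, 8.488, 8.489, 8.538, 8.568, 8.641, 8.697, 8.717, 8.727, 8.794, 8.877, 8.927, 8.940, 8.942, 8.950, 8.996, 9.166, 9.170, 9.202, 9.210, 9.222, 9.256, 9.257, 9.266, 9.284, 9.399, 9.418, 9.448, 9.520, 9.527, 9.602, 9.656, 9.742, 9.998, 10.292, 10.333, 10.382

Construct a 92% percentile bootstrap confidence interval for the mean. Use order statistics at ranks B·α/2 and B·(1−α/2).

α = 0.08; lower rank = 50 × 0.040 = 2; upper rank = 50 × 0.960 = 48.
The 2nd smallest replicate is 7.454; the 48th is 10.292.

(7.454, 10.292)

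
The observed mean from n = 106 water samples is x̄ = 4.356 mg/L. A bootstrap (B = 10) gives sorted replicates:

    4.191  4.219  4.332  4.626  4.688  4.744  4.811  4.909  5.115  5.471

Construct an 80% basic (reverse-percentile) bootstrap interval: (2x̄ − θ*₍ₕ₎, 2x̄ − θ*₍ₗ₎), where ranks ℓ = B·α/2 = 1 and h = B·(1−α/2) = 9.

(3.597, 4.521)

Percentile endpoints at ranks 1 and 9: θ*₍1₎ = 4.191, θ*₍9₎ = 5.115.
Basic interval reflects these around x̄:
  lower = 2 × 4.356 − 5.115 = 3.597
  upper = 2 × 4.356 − 4.191 = 4.521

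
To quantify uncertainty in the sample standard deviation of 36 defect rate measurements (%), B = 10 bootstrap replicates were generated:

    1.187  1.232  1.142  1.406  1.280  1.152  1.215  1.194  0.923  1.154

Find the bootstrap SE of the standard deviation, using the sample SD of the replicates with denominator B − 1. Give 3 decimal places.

Bootstrap SE is the standard deviation of the 10 replicate standard deviations.
Mean of replicates: (1.187 + 1.232 + 1.142 + 1.406 + 1.280 + 1.152 + 1.215 + 1.194 + 0.923 + 1.154) / 10 = 11.8850 / 10 = 1.1885
Sum of squared deviations: (−0.0015)² + (+0.0435)² + (−0.0465)² + (+0.2175)² + (+0.0915)² + (−0.0365)² + (+0.0265)² + (+0.0055)² + (−0.2655)² + (−0.0345)² = 0.1335
Variance = 0.1335 / 9 = 0.0148
SE* = √0.0148

SE* = 0.122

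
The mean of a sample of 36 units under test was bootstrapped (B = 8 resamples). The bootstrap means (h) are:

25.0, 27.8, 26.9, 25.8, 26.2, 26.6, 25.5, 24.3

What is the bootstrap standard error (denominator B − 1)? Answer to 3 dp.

SE* = 1.110

Bootstrap SE is the standard deviation of the 8 replicate means.
Mean of replicates: (25.0 + 27.8 + 26.9 + 25.8 + 26.2 + 26.6 + 25.5 + 24.3) / 8 = 208.1000 / 8 = 26.0125
Sum of squared deviations: (−1.0125)² + (+1.7875)² + (+0.8875)² + (−0.2125)² + (+0.1875)² + (+0.5875)² + (−0.5125)² + (−1.7125)² = 8.6287
Variance = 8.6287 / 7 = 1.2327
SE* = √1.2327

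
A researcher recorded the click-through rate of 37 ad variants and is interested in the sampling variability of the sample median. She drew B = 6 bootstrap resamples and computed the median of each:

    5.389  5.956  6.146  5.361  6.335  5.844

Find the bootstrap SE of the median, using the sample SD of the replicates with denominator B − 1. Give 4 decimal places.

SE* = 0.3962

Bootstrap SE is the standard deviation of the 6 replicate medians.
Mean of replicates: (5.389 + 5.956 + 6.146 + 5.361 + 6.335 + 5.844) / 6 = 35.03100 / 6 = 5.83850
Sum of squared deviations: (−0.44950)² + (+0.11750)² + (+0.30750)² + (−0.47750)² + (+0.49650)² + (+0.00550)² = 0.78496
Variance = 0.78496 / 5 = 0.15699
SE* = √0.15699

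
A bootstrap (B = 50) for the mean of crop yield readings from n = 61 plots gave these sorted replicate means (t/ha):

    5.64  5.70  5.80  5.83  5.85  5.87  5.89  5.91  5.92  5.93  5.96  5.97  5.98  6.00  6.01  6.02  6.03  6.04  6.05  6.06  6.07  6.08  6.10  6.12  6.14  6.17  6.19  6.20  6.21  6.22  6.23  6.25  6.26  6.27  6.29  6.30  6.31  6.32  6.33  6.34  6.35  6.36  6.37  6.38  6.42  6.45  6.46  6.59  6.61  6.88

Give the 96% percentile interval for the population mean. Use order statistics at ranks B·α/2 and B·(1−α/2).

(5.64, 6.61)

α = 0.04; lower rank = 50 × 0.020 = 1; upper rank = 50 × 0.980 = 49.
The 1st smallest replicate is 5.64; the 49th is 6.61.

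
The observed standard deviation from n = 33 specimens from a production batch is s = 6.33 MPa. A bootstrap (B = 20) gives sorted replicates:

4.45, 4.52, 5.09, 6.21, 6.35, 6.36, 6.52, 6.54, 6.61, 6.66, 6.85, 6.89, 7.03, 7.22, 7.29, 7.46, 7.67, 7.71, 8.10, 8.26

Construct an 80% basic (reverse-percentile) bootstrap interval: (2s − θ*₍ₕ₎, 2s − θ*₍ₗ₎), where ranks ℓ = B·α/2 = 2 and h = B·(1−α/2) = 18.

Percentile endpoints at ranks 2 and 18: θ*₍2₎ = 4.52, θ*₍18₎ = 7.71.
Basic interval reflects these around s:
  lower = 2 × 6.33 − 7.71 = 4.95
  upper = 2 × 6.33 − 4.52 = 8.14

(4.95, 8.14)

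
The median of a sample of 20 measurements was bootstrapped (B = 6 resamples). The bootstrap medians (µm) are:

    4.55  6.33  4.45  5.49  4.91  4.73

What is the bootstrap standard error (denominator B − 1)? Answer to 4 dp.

SE* = 0.7155

Bootstrap SE is the standard deviation of the 6 replicate medians.
Mean of replicates: (4.55 + 6.33 + 4.45 + 5.49 + 4.91 + 4.73) / 6 = 30.46000 / 6 = 5.07667
Sum of squared deviations: (−0.52667)² + (+1.25333)² + (−0.62667)² + (+0.41333)² + (−0.16667)² + (−0.34667)² = 2.55973
Variance = 2.55973 / 5 = 0.51195
SE* = √0.51195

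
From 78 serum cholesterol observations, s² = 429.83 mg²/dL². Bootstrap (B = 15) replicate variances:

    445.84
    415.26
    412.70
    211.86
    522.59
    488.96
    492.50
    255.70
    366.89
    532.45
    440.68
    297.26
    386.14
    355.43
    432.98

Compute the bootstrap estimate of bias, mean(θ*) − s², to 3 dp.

bias = −26.014

mean(θ*) = (445.84 + 415.26 + 412.70 + 211.86 + 522.59 + 488.96 + 492.50 + 255.70 + 366.89 + 532.45 + 440.68 + 297.26 + 386.14 + 355.43 + 432.98) / 15 = 403.8160
bias = 403.8160 − 429.83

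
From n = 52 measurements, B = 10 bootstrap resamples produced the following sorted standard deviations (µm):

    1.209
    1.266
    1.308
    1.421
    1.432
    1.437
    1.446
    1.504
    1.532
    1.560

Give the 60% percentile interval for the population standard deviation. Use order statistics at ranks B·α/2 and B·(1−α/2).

(1.266, 1.504)

α = 0.40; lower rank = 10 × 0.200 = 2; upper rank = 10 × 0.800 = 8.
The 2nd smallest replicate is 1.266; the 8th is 1.504.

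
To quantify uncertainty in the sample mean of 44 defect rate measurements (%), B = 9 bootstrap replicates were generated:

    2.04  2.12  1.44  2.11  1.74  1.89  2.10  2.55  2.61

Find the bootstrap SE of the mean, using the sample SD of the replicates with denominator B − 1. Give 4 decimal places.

SE* = 0.3650

Bootstrap SE is the standard deviation of the 9 replicate means.
Mean of replicates: (2.04 + 2.12 + 1.44 + 2.11 + 1.74 + 1.89 + 2.10 + 2.55 + 2.61) / 9 = 18.60000 / 9 = 2.06667
Sum of squared deviations: (−0.02667)² + (+0.05333)² + (−0.62667)² + (+0.04333)² + (−0.32667)² + (−0.17667)² + (+0.03333)² + (+0.48333)² + (+0.54333)² = 1.06600
Variance = 1.06600 / 8 = 0.13325
SE* = √0.13325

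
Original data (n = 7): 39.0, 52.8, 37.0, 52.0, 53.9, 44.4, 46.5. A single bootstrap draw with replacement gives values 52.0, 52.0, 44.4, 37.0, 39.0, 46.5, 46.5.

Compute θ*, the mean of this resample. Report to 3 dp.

θ* = 45.343

Mean = (52.0 + 52.0 + 44.4 + 37.0 + 39.0 + 46.5 + 46.5) / 7 = 317.40 / 7 = 45.343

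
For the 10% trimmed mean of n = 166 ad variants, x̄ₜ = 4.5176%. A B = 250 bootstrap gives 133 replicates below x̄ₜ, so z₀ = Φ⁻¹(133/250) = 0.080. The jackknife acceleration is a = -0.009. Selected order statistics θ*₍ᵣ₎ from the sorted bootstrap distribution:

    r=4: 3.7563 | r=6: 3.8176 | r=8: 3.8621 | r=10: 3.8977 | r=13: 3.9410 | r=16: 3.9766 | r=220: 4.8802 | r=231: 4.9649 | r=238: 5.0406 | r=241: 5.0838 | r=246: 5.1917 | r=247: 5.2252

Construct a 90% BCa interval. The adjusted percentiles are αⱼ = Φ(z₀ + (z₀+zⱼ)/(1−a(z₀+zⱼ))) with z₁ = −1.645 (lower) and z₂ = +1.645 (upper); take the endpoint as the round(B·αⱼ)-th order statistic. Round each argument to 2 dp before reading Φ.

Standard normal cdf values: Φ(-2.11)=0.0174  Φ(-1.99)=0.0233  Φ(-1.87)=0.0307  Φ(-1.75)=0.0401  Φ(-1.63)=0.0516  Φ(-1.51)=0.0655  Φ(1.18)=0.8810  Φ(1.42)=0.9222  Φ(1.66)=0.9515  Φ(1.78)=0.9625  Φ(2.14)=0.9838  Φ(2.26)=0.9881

(3.9766, 5.0838)

Lower: z₀ + z₁ = 0.080 + (-1.645) = -1.565; 1 − a(z₀+z₁) = 1 − (-0.009)(-1.565) = 0.9859; argument = 0.080 + (-1.565)/0.9859 = -1.5074 → -1.51.
α₁ = Φ(-1.51) = 0.0655; rank = round(250 × 0.0655) = 16; θ*₍16₎ = 3.9766.
Upper: z₀ + z₂ = 1.725; 1 − a(z₀+z₂) = 1.0155; argument = 1.7786 → 1.78; α₂ = 0.9625; rank = 241; θ*₍241₎ = 5.0838.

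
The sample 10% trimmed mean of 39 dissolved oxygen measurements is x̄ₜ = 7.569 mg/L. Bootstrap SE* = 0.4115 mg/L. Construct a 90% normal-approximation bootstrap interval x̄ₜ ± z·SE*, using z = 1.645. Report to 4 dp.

Margin = 1.645 × 0.4115 = 0.67692
Interval: 7.569 ± 0.67692

(6.8921, 8.2459)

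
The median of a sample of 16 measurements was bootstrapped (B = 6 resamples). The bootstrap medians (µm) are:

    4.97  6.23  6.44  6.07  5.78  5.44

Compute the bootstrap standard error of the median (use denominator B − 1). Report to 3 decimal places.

Bootstrap SE is the standard deviation of the 6 replicate medians.
Mean of replicates: (4.97 + 6.23 + 6.44 + 6.07 + 5.78 + 5.44) / 6 = 34.9300 / 6 = 5.8217
Sum of squared deviations: (−0.8517)² + (+0.4083)² + (+0.6183)² + (+0.2483)² + (−0.0417)² + (−0.3817)² = 1.4835
Variance = 1.4835 / 5 = 0.2967
SE* = √0.2967

SE* = 0.545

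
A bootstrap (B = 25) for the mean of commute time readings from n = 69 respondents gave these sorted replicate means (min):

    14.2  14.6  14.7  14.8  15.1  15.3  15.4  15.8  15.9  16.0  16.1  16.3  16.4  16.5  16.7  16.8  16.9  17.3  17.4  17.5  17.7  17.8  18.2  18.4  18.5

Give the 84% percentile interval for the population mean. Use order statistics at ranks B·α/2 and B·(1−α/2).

(14.6, 18.2)

α = 0.16; lower rank = 25 × 0.080 = 2; upper rank = 25 × 0.920 = 23.
The 2nd smallest replicate is 14.6; the 23rd is 18.2.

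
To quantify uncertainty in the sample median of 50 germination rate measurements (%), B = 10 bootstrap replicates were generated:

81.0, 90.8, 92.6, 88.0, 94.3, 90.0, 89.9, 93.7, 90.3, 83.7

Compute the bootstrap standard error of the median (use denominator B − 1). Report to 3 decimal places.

Bootstrap SE is the standard deviation of the 10 replicate medians.
Mean of replicates: (81.0 + 90.8 + 92.6 + 88.0 + 94.3 + 90.0 + 89.9 + 93.7 + 90.3 + 83.7) / 10 = 894.3000 / 10 = 89.4300
Sum of squared deviations: (−8.4300)² + (+1.3700)² + (+3.1700)² + (−1.4300)² + (+4.8700)² + (+0.5700)² + (+0.4700)² + (+4.2700)² + (+0.8700)² + (−5.7300)² = 161.1210
Variance = 161.1210 / 9 = 17.9023
SE* = √17.9023

SE* = 4.231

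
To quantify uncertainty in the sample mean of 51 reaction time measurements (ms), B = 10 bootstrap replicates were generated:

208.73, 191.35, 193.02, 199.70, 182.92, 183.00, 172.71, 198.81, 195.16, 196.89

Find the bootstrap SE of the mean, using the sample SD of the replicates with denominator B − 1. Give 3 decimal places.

Bootstrap SE is the standard deviation of the 10 replicate means.
Mean of replicates: (208.73 + 191.35 + 193.02 + 199.70 + 182.92 + 183.00 + 172.71 + 198.81 + 195.16 + 196.89) / 10 = 1922.2900 / 10 = 192.2290
Sum of squared deviations: (+16.5010)² + (−0.8790)² + (+0.7910)² + (+7.4710)² + (−9.3090)² + (−9.2290)² + (−19.5190)² + (+6.5810)² + (+2.9310)² + (+4.6610)² = 955.9457
Variance = 955.9457 / 9 = 106.2162
SE* = √106.2162

SE* = 10.306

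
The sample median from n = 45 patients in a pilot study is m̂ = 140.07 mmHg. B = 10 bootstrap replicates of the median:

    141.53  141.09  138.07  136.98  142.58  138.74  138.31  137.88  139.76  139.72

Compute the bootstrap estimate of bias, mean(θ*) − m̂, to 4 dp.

mean(θ*) = (141.53 + 141.09 + 138.07 + 136.98 + 142.58 + 138.74 + 138.31 + 137.88 + 139.76 + 139.72) / 10 = 139.46600
bias = 139.46600 − 140.07

bias = −0.6040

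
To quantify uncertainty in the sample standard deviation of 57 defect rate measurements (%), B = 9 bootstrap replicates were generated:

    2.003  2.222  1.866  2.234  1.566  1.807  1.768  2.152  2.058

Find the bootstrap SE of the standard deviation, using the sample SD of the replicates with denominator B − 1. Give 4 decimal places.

SE* = 0.2281

Bootstrap SE is the standard deviation of the 9 replicate standard deviations.
Mean of replicates: (2.003 + 2.222 + 1.866 + 2.234 + 1.566 + 1.807 + 1.768 + 2.152 + 2.058) / 9 = 17.67600 / 9 = 1.96400
Sum of squared deviations: (+0.03900)² + (+0.25800)² + (−0.09800)² + (+0.27000)² + (−0.39800)² + (−0.15700)² + (−0.19600)² + (+0.18800)² + (+0.09400)² = 0.41624
Variance = 0.41624 / 8 = 0.05203
SE* = √0.05203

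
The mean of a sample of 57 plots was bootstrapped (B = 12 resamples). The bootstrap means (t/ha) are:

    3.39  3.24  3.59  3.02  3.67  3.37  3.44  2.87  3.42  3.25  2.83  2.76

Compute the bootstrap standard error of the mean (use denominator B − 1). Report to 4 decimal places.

Bootstrap SE is the standard deviation of the 12 replicate means.
Mean of replicates: (3.39 + 3.24 + 3.59 + 3.02 + 3.67 + 3.37 + 3.44 + 2.87 + 3.42 + 3.25 + 2.83 + 2.76) / 12 = 38.85000 / 12 = 3.23750
Sum of squared deviations: (+0.15250)² + (+0.00250)² + (+0.35250)² + (−0.21750)² + (+0.43250)² + (+0.13250)² + (+0.20250)² + (−0.36750)² + (+0.18250)² + (+0.01250)² + (−0.40750)² + (−0.47750)² = 1.00302
Variance = 1.00302 / 11 = 0.09118
SE* = √0.09118

SE* = 0.3020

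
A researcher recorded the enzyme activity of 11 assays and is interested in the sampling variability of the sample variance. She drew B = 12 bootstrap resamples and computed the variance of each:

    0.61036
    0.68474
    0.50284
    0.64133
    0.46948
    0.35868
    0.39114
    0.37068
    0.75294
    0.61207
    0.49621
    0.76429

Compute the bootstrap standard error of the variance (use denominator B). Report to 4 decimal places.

Bootstrap SE is the standard deviation of the 12 replicate variances.
Mean of replicates: (0.61036 + 0.68474 + 0.50284 + 0.64133 + 0.46948 + 0.35868 + 0.39114 + 0.37068 + 0.75294 + 0.61207 + 0.49621 + 0.76429) / 12 = 6.654760 / 12 = 0.554563
Sum of squared deviations: (+0.055797)² + (+0.130177)² + (−0.051723)² + (+0.086767)² + (−0.085083)² + (−0.195883)² + (−0.163423)² + (−0.183883)² + (+0.198377)² + (+0.057507)² + (−0.058353)² + (+0.209727)² = 0.226443
Variance = 0.226443 / 12 = 0.018870
SE* = √0.018870

SE* = 0.1374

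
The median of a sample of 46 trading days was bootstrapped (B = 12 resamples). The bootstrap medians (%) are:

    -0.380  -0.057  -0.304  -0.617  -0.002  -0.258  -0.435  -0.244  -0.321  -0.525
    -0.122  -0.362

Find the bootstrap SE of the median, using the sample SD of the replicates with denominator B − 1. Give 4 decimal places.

SE* = 0.1820

Bootstrap SE is the standard deviation of the 12 replicate medians.
Mean of replicates: ((-0.380) + (-0.057) + (-0.304) + (-0.617) + (-0.002) + (-0.258) + (-0.435) + (-0.244) + (-0.321) + (-0.525) + (-0.122) + (-0.362)) / 12 = -3.62700 / 12 = -0.30225
Sum of squared deviations: (−0.07775)² + (+0.24525)² + (−0.00175)² + (−0.31475)² + (+0.30025)² + (+0.04425)² + (−0.13275)² + (+0.05825)² + (−0.01875)² + (−0.22275)² + (+0.18025)² + (−0.05975)² = 0.36442
Variance = 0.36442 / 11 = 0.03313
SE* = √0.03313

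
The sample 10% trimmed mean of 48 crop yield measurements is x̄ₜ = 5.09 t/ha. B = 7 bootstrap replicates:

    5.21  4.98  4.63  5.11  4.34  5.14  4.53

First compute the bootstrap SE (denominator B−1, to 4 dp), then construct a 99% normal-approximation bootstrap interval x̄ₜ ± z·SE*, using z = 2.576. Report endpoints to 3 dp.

(4.204, 5.976)

Mean of replicates = 4.8486; sum of squared deviations = 0.7091; SE* = √(0.7091/6) = 0.3438
Margin = 2.576 × 0.3438 = 0.8856
Interval: 5.09 ± 0.8856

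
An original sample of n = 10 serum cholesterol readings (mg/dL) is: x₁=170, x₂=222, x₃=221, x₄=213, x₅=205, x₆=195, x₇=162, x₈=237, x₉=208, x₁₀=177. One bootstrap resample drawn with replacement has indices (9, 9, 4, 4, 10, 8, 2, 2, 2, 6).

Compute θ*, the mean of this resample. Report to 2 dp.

Resample values: 208, 208, 213, 213, 177, 237, 222, 222, 222, 195.
Mean = (208 + 208 + 213 + 213 + 177 + 237 + 222 + 222 + 222 + 195) / 10 = 2117.0 / 10 = 211.70

θ* = 211.70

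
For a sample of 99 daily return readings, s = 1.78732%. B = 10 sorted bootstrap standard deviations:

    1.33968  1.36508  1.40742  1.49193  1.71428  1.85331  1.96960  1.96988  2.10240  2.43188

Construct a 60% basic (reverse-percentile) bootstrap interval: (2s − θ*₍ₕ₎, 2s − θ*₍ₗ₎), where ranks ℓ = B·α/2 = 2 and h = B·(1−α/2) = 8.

Percentile endpoints at ranks 2 and 8: θ*₍2₎ = 1.36508, θ*₍8₎ = 1.96988.
Basic interval reflects these around s:
  lower = 2 × 1.78732 − 1.96988 = 1.60476
  upper = 2 × 1.78732 − 1.36508 = 2.20956

(1.60476, 2.20956)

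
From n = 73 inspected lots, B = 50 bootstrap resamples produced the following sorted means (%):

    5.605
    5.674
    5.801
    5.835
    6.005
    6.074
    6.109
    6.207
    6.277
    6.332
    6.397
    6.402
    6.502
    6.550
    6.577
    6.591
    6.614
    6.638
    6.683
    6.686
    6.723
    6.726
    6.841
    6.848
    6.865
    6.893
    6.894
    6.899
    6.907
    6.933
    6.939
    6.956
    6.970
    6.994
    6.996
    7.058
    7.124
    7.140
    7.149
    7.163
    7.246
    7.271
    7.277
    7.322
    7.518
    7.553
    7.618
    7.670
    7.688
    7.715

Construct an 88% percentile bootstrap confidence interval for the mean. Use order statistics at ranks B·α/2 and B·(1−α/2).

(5.801, 7.618)

α = 0.12; lower rank = 50 × 0.060 = 3; upper rank = 50 × 0.940 = 47.
The 3rd smallest replicate is 5.801; the 47th is 7.618.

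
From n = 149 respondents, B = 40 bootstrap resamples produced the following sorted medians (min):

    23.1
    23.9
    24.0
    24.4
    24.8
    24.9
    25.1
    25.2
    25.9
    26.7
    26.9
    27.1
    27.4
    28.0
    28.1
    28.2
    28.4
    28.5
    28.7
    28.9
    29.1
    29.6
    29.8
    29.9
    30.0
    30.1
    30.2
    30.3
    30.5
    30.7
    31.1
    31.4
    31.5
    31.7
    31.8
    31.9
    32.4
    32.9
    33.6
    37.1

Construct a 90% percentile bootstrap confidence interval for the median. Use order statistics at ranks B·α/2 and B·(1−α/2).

(23.9, 32.9)

α = 0.10; lower rank = 40 × 0.050 = 2; upper rank = 40 × 0.950 = 38.
The 2nd smallest replicate is 23.9; the 38th is 32.9.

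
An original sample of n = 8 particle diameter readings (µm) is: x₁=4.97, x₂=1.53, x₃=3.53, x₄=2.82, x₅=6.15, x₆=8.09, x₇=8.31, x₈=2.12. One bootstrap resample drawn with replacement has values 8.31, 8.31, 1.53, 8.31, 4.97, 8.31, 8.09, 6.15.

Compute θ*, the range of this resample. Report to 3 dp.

θ* = 6.780

Range = 8.31 − 1.53 = 6.780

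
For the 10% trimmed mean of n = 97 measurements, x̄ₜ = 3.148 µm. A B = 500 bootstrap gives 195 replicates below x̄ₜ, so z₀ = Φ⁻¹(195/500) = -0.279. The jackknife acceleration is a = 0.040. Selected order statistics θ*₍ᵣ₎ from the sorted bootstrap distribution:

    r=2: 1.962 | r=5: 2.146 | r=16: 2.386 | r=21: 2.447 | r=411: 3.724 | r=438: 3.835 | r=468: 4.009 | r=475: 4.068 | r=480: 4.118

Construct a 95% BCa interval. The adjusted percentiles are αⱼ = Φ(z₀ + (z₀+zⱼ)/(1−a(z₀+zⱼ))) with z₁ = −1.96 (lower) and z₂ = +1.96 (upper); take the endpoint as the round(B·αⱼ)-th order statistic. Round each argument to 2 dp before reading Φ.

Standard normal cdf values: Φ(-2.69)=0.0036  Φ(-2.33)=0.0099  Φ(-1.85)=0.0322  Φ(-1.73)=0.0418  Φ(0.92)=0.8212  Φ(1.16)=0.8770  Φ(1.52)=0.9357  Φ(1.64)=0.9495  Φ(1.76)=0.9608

Lower: z₀ + z₁ = -0.279 + (-1.960) = -2.239; 1 − a(z₀+z₁) = 1 − (0.040)(-2.239) = 1.0896; argument = -0.279 + (-2.239)/1.0896 = -2.3340 → -2.33.
α₁ = Φ(-2.33) = 0.0099; rank = round(500 × 0.0099) = 5; θ*₍5₎ = 2.146.
Upper: z₀ + z₂ = 1.681; 1 − a(z₀+z₂) = 0.9328; argument = 1.5232 → 1.52; α₂ = 0.9357; rank = 468; θ*₍468₎ = 4.009.

(2.146, 4.009)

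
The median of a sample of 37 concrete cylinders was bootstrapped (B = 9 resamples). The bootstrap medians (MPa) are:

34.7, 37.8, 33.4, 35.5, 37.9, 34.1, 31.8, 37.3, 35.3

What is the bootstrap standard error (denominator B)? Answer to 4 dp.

SE* = 1.9638

Bootstrap SE is the standard deviation of the 9 replicate medians.
Mean of replicates: (34.7 + 37.8 + 33.4 + 35.5 + 37.9 + 34.1 + 31.8 + 37.3 + 35.3) / 9 = 317.80000 / 9 = 35.31111
Sum of squared deviations: (−0.61111)² + (+2.48889)² + (−1.91111)² + (+0.18889)² + (+2.58889)² + (−1.21111)² + (−3.51111)² + (+1.98889)² + (−0.01111)² = 34.70889
Variance = 34.70889 / 9 = 3.85654
SE* = √3.85654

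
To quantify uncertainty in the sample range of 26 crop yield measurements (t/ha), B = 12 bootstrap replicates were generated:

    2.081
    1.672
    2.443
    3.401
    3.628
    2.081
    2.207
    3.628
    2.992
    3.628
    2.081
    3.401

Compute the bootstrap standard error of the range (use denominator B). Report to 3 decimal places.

Bootstrap SE is the standard deviation of the 12 replicate ranges.
Mean of replicates: (2.081 + 1.672 + 2.443 + 3.401 + 3.628 + 2.081 + 2.207 + 3.628 + 2.992 + 3.628 + 2.081 + 3.401) / 12 = 33.2430 / 12 = 2.7703
Sum of squared deviations: (−0.6893)² + (−1.0983)² + (−0.3273)² + (+0.6307)² + (+0.8577)² + (−0.6893)² + (−0.5633)² + (+0.8577)² + (+0.2217)² + (+0.8577)² + (−0.6893)² + (+0.6307)² = 6.1078
Variance = 6.1078 / 12 = 0.5090
SE* = √0.5090

SE* = 0.713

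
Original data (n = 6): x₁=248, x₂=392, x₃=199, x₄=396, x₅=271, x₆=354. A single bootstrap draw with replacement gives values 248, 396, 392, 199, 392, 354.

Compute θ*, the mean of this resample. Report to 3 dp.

Mean = (248 + 396 + 392 + 199 + 392 + 354) / 6 = 1981.0 / 6 = 330.167

θ* = 330.167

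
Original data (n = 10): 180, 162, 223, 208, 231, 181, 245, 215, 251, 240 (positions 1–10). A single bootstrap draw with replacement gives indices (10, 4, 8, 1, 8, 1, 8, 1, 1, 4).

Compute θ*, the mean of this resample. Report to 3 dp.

θ* = 202.100

Resample values: 240, 208, 215, 180, 215, 180, 215, 180, 180, 208.
Mean = (240 + 208 + 215 + 180 + 215 + 180 + 215 + 180 + 180 + 208) / 10 = 2021.0 / 10 = 202.100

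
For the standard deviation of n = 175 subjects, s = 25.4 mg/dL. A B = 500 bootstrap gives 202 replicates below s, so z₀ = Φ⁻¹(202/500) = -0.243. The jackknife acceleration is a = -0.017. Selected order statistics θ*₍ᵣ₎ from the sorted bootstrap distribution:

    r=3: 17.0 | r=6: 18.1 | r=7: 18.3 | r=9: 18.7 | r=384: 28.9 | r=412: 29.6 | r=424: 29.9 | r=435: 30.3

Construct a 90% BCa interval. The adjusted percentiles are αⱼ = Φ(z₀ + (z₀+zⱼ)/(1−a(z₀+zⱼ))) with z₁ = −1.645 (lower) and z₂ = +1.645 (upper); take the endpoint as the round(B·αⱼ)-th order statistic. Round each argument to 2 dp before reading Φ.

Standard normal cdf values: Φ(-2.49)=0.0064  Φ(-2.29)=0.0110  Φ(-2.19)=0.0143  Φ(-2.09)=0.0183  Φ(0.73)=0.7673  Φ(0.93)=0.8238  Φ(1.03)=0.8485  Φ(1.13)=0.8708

(18.3, 30.3)

Lower: z₀ + z₁ = -0.243 + (-1.645) = -1.888; 1 − a(z₀+z₁) = 1 − (-0.017)(-1.888) = 0.9679; argument = -0.243 + (-1.888)/0.9679 = -2.1936 → -2.19.
α₁ = Φ(-2.19) = 0.0143; rank = round(500 × 0.0143) = 7; θ*₍7₎ = 18.3.
Upper: z₀ + z₂ = 1.402; 1 − a(z₀+z₂) = 1.0238; argument = 1.1264 → 1.13; α₂ = 0.8708; rank = 435; θ*₍435₎ = 30.3.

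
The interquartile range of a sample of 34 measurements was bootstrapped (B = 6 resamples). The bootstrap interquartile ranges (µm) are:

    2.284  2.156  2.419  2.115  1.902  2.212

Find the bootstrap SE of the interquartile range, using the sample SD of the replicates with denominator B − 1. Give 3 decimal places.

Bootstrap SE is the standard deviation of the 6 replicate interquartile ranges.
Mean of replicates: (2.284 + 2.156 + 2.419 + 2.115 + 1.902 + 2.212) / 6 = 13.0880 / 6 = 2.1813
Sum of squared deviations: (+0.1027)² + (−0.0253)² + (+0.2377)² + (−0.0663)² + (−0.2793)² + (+0.0307)² = 0.1510
Variance = 0.1510 / 5 = 0.0302
SE* = √0.0302

SE* = 0.174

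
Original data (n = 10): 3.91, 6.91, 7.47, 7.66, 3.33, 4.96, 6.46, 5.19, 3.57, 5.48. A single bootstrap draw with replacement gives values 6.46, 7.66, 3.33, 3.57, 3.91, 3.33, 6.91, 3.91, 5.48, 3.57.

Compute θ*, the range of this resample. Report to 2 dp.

Range = 7.66 − 3.33 = 4.33

θ* = 4.33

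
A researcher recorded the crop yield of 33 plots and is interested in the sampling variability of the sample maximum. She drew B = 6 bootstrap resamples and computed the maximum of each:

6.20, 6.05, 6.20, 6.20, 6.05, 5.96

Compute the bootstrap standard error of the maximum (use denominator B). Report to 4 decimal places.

Bootstrap SE is the standard deviation of the 6 replicate maximums.
Mean of replicates: (6.20 + 6.05 + 6.20 + 6.20 + 6.05 + 5.96) / 6 = 36.66000 / 6 = 6.11000
Sum of squared deviations: (+0.09000)² + (−0.06000)² + (+0.09000)² + (+0.09000)² + (−0.06000)² + (−0.15000)² = 0.05400
Variance = 0.05400 / 6 = 0.00900
SE* = √0.00900

SE* = 0.0949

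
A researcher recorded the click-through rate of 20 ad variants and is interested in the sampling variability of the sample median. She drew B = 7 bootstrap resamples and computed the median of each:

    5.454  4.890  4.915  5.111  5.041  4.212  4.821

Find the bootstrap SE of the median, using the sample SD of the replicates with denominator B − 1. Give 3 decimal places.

SE* = 0.376

Bootstrap SE is the standard deviation of the 7 replicate medians.
Mean of replicates: (5.454 + 4.890 + 4.915 + 5.111 + 5.041 + 4.212 + 4.821) / 7 = 34.4440 / 7 = 4.9206
Sum of squared deviations: (+0.5334)² + (−0.0306)² + (−0.0056)² + (+0.1904)² + (+0.1204)² + (−0.7086)² + (−0.0996)² = 0.8483
Variance = 0.8483 / 6 = 0.1414
SE* = √0.1414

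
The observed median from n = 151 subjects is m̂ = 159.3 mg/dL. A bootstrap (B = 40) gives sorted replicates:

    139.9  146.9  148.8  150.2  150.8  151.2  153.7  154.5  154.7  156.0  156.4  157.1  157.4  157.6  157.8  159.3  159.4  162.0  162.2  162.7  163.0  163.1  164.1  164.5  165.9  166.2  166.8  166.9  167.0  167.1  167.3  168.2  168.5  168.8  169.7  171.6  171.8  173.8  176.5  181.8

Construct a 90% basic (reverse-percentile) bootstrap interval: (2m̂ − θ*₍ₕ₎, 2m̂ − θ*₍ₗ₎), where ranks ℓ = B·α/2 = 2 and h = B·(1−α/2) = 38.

Percentile endpoints at ranks 2 and 38: θ*₍2₎ = 146.9, θ*₍38₎ = 173.8.
Basic interval reflects these around m̂:
  lower = 2 × 159.3 − 173.8 = 144.8
  upper = 2 × 159.3 − 146.9 = 171.7

(144.8, 171.7)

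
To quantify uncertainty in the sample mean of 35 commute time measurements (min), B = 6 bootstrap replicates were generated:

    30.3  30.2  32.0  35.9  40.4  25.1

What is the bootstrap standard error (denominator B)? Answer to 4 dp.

SE* = 4.8116

Bootstrap SE is the standard deviation of the 6 replicate means.
Mean of replicates: (30.3 + 30.2 + 32.0 + 35.9 + 40.4 + 25.1) / 6 = 193.90000 / 6 = 32.31667
Sum of squared deviations: (−2.01667)² + (−2.11667)² + (−0.31667)² + (+3.58333)² + (+8.08333)² + (−7.21667)² = 138.90833
Variance = 138.90833 / 6 = 23.15139
SE* = √23.15139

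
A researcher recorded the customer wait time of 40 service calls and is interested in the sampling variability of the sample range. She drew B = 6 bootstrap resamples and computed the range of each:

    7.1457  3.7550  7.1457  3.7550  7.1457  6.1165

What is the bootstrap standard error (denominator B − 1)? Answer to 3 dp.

SE* = 1.666

Bootstrap SE is the standard deviation of the 6 replicate ranges.
Mean of replicates: (7.1457 + 3.7550 + 7.1457 + 3.7550 + 7.1457 + 6.1165) / 6 = 35.06360 / 6 = 5.84393
Sum of squared deviations: (+1.30177)² + (−2.08893)² + (+1.30177)² + (−2.08893)² + (+1.30177)² + (+0.27257)² = 13.88537
Variance = 13.88537 / 5 = 2.77707
SE* = √2.77707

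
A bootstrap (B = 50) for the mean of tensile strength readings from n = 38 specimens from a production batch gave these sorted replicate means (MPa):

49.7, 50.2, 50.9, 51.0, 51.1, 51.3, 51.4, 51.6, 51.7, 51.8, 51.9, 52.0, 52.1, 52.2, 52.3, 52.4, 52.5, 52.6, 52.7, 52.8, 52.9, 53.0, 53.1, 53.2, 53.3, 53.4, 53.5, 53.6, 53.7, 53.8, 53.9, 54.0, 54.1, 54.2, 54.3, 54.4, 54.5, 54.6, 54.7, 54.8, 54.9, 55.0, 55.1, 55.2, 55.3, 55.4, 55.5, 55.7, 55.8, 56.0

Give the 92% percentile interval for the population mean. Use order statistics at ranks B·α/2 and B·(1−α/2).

α = 0.08; lower rank = 50 × 0.040 = 2; upper rank = 50 × 0.960 = 48.
The 2nd smallest replicate is 50.2; the 48th is 55.7.

(50.2, 55.7)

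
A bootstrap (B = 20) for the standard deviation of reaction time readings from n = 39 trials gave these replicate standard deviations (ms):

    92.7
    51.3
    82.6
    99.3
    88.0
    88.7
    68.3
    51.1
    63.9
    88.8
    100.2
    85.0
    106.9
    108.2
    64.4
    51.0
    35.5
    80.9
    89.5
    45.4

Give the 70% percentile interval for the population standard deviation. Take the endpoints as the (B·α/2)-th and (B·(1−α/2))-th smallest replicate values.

(51.0, 99.3)

Sorted replicates: 35.5, 45.4, 51.0, 51.1, 51.3, 63.9, 64.4, 68.3, 80.9, 82.6, 85.0, 88.0, 88.7, 88.8, 89.5, 92.7, 99.3, 100.2, 106.9, 108.2
α = 0.30; lower rank = 20 × 0.150 = 3; upper rank = 20 × 0.850 = 17.
The 3rd smallest replicate is 51.0; the 17th is 99.3.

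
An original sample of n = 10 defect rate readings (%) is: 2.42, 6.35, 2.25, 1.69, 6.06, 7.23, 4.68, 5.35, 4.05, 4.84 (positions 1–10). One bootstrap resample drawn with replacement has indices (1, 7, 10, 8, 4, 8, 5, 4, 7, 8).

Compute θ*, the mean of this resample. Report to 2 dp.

θ* = 4.21

Resample values: 2.42, 4.68, 4.84, 5.35, 1.69, 5.35, 6.06, 1.69, 4.68, 5.35.
Mean = (2.42 + 4.68 + 4.84 + 5.35 + 1.69 + 5.35 + 6.06 + 1.69 + 4.68 + 5.35) / 10 = 42.110 / 10 = 4.21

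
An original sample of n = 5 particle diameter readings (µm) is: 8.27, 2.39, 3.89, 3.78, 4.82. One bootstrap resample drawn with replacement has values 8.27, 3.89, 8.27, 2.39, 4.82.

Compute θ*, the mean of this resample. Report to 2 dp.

Mean = (8.27 + 3.89 + 8.27 + 2.39 + 4.82) / 5 = 27.640 / 5 = 5.53

θ* = 5.53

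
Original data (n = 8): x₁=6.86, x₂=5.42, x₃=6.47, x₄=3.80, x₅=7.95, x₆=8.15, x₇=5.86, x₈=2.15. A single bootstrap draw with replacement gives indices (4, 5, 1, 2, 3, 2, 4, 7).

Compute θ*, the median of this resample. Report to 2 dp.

θ* = 5.64

Resample values: 3.80, 7.95, 6.86, 5.42, 6.47, 5.42, 3.80, 5.86.
Sorted: 3.80, 3.80, 5.42, 5.42, 5.86, 6.47, 6.86, 7.95
Median = average of the two middle values = 5.64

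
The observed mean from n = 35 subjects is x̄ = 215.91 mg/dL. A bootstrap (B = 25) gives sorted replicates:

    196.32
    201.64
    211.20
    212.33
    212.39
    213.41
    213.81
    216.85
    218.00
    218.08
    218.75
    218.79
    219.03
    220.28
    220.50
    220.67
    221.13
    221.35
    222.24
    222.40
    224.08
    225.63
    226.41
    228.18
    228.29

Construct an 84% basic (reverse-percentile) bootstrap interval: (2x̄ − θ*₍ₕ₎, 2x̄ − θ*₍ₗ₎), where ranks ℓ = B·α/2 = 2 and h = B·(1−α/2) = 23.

(205.41, 230.18)

Percentile endpoints at ranks 2 and 23: θ*₍2₎ = 201.64, θ*₍23₎ = 226.41.
Basic interval reflects these around x̄:
  lower = 2 × 215.91 − 226.41 = 205.41
  upper = 2 × 215.91 − 201.64 = 230.18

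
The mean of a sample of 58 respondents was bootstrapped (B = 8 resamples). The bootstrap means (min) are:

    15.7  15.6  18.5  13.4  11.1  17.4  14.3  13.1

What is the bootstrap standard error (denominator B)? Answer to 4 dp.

Bootstrap SE is the standard deviation of the 8 replicate means.
Mean of replicates: (15.7 + 15.6 + 18.5 + 13.4 + 11.1 + 17.4 + 14.3 + 13.1) / 8 = 119.10000 / 8 = 14.88750
Sum of squared deviations: (+0.81250)² + (+0.71250)² + (+3.61250)² + (−1.48750)² + (−3.78750)² + (+2.51250)² + (−0.58750)² + (−1.78750)² = 40.62875
Variance = 40.62875 / 8 = 5.07859
SE* = √5.07859

SE* = 2.2536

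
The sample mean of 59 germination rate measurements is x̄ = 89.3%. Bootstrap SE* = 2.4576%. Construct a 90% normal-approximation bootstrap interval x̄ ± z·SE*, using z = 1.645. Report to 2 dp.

Margin = 1.645 × 2.4576 = 4.043
Interval: 89.3 ± 4.043

(85.26, 93.34)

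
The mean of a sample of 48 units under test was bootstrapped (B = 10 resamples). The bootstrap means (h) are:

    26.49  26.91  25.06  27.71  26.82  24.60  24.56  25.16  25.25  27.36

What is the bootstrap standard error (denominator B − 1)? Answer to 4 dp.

Bootstrap SE is the standard deviation of the 10 replicate means.
Mean of replicates: (26.49 + 26.91 + 25.06 + 27.71 + 26.82 + 24.60 + 24.56 + 25.16 + 25.25 + 27.36) / 10 = 259.92000 / 10 = 25.99200
Sum of squared deviations: (+0.49800)² + (+0.91800)² + (−0.93200)² + (+1.71800)² + (+0.82800)² + (−1.39200)² + (−1.43200)² + (−0.83200)² + (−0.74200)² + (+1.36800)² = 12.69896
Variance = 12.69896 / 9 = 1.41100
SE* = √1.41100

SE* = 1.1879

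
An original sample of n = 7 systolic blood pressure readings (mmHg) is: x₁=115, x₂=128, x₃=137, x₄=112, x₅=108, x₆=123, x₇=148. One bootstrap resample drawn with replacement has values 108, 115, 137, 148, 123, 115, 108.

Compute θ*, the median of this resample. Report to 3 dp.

Sorted: 108, 108, 115, 115, 123, 137, 148
Median = middle value = 115.000

θ* = 115.000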